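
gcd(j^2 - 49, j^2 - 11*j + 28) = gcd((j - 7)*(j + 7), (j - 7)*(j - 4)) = j - 7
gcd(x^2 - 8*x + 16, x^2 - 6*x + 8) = x - 4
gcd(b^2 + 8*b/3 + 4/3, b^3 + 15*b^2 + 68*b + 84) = b + 2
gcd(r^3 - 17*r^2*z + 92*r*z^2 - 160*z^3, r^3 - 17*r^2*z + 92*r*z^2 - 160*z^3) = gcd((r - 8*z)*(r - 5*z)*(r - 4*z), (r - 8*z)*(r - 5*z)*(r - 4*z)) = -r^3 + 17*r^2*z - 92*r*z^2 + 160*z^3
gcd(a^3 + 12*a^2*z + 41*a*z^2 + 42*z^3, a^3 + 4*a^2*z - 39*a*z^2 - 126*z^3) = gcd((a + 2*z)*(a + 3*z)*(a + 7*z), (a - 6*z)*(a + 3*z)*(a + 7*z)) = a^2 + 10*a*z + 21*z^2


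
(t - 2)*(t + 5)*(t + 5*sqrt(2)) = t^3 + 3*t^2 + 5*sqrt(2)*t^2 - 10*t + 15*sqrt(2)*t - 50*sqrt(2)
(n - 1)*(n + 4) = n^2 + 3*n - 4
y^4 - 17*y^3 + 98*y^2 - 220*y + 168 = (y - 7)*(y - 6)*(y - 2)^2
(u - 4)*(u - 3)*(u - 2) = u^3 - 9*u^2 + 26*u - 24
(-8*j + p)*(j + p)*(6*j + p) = -48*j^3 - 50*j^2*p - j*p^2 + p^3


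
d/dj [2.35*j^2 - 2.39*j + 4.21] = 4.7*j - 2.39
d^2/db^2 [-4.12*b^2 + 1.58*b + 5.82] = -8.24000000000000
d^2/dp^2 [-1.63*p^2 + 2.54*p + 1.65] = -3.26000000000000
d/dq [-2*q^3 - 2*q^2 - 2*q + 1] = -6*q^2 - 4*q - 2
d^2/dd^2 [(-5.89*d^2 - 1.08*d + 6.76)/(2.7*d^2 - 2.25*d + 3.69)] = (-87.3099*d^3 + 647.77482*d^2 - 181.84176*d - 244.585818)/(19.683*d^6 - 49.2075*d^5 + 121.70655*d^4 - 145.891125*d^3 + 166.332285*d^2 - 91.908675*d + 50.243409)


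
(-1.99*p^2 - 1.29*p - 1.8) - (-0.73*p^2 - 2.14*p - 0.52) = -1.26*p^2 + 0.85*p - 1.28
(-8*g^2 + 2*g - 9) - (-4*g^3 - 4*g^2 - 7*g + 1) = 4*g^3 - 4*g^2 + 9*g - 10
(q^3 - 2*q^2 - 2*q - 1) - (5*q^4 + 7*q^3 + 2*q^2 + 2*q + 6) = -5*q^4 - 6*q^3 - 4*q^2 - 4*q - 7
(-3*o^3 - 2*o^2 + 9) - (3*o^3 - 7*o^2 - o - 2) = -6*o^3 + 5*o^2 + o + 11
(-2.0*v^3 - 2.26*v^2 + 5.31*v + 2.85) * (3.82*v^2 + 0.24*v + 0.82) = -7.64*v^5 - 9.1132*v^4 + 18.1018*v^3 + 10.3082*v^2 + 5.0382*v + 2.337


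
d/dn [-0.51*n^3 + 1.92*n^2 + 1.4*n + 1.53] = -1.53*n^2 + 3.84*n + 1.4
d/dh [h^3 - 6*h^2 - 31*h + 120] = 3*h^2 - 12*h - 31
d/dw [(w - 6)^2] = 2*w - 12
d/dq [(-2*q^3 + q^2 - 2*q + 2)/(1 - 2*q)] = 2*(4*q^3 - 4*q^2 + q + 1)/(4*q^2 - 4*q + 1)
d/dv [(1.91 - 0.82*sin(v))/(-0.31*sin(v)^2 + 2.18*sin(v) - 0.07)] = (-0.2542*sin(v)^2 + 1.1842*sin(v) - 4.1064)*cos(v)/(0.0961*sin(v)^4 - 1.3516*sin(v)^3 + 4.7958*sin(v)^2 - 0.3052*sin(v) + 0.0049)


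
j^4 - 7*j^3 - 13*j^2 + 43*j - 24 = (j - 8)*(j - 1)^2*(j + 3)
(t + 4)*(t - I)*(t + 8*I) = t^3 + 4*t^2 + 7*I*t^2 + 8*t + 28*I*t + 32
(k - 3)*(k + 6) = k^2 + 3*k - 18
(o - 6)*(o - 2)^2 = o^3 - 10*o^2 + 28*o - 24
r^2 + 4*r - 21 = (r - 3)*(r + 7)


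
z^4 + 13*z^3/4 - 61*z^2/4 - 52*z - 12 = (z - 4)*(z + 1/4)*(z + 3)*(z + 4)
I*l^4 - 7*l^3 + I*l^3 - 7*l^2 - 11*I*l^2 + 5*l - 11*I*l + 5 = (l + I)^2*(l + 5*I)*(I*l + I)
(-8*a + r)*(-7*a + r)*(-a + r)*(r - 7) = -56*a^3*r + 392*a^3 + 71*a^2*r^2 - 497*a^2*r - 16*a*r^3 + 112*a*r^2 + r^4 - 7*r^3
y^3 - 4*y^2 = y^2*(y - 4)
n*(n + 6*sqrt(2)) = n^2 + 6*sqrt(2)*n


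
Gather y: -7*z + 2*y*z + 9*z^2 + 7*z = 2*y*z + 9*z^2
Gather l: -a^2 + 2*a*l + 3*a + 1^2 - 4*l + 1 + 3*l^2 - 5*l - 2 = -a^2 + 3*a + 3*l^2 + l*(2*a - 9)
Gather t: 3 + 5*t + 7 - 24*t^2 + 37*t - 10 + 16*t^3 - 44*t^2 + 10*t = 16*t^3 - 68*t^2 + 52*t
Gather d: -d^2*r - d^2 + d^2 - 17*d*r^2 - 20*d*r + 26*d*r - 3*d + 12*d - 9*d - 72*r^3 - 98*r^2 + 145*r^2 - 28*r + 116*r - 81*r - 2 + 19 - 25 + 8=-d^2*r + d*(-17*r^2 + 6*r) - 72*r^3 + 47*r^2 + 7*r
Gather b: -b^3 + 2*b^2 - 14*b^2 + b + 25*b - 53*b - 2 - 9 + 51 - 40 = -b^3 - 12*b^2 - 27*b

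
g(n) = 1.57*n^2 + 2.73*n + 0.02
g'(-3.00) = -6.69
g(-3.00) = 5.96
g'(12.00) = 40.41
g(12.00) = 258.86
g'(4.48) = 16.80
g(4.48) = 43.76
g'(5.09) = 18.71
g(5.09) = 54.59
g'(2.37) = 10.17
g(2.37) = 15.31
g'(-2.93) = -6.47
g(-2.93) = 5.50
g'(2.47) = 10.49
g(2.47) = 16.34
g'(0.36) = 3.86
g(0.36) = 1.21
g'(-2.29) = -4.46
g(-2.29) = 2.00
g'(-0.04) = 2.60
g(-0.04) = -0.09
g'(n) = 3.14*n + 2.73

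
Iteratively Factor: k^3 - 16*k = (k)*(k^2 - 16) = k*(k - 4)*(k + 4)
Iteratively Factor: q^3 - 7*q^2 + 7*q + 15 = (q + 1)*(q^2 - 8*q + 15) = (q - 5)*(q + 1)*(q - 3)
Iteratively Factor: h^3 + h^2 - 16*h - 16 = (h - 4)*(h^2 + 5*h + 4) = (h - 4)*(h + 1)*(h + 4)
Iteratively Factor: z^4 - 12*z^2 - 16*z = (z - 4)*(z^3 + 4*z^2 + 4*z) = z*(z - 4)*(z^2 + 4*z + 4) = z*(z - 4)*(z + 2)*(z + 2)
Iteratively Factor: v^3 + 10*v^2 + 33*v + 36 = (v + 3)*(v^2 + 7*v + 12) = (v + 3)*(v + 4)*(v + 3)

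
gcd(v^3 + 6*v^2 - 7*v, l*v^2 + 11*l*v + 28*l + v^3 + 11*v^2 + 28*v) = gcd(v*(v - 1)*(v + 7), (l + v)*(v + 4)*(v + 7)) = v + 7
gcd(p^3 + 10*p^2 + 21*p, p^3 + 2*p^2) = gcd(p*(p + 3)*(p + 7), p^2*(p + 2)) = p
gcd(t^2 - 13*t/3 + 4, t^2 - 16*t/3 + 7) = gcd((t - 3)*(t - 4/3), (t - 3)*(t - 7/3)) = t - 3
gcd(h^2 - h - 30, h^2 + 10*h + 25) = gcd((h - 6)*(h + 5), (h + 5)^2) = h + 5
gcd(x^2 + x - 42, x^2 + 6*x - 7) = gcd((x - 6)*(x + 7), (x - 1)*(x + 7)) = x + 7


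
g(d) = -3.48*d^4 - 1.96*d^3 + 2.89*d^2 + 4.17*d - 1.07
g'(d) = -13.92*d^3 - 5.88*d^2 + 5.78*d + 4.17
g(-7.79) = -11746.94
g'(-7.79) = 6182.71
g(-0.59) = -2.54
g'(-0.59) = 1.57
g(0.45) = 1.07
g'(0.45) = 4.31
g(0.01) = -1.03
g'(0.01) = 4.23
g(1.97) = -49.04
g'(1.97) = -113.69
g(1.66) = -21.57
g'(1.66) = -66.11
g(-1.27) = -6.74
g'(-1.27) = 15.86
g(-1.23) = -6.14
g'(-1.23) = 14.07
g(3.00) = -297.35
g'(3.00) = -407.25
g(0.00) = -1.07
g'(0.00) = 4.17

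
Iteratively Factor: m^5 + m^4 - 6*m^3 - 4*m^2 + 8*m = (m - 1)*(m^4 + 2*m^3 - 4*m^2 - 8*m) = (m - 2)*(m - 1)*(m^3 + 4*m^2 + 4*m) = (m - 2)*(m - 1)*(m + 2)*(m^2 + 2*m) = (m - 2)*(m - 1)*(m + 2)^2*(m)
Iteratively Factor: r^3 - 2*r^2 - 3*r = (r)*(r^2 - 2*r - 3) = r*(r + 1)*(r - 3)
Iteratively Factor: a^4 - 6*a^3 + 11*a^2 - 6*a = (a)*(a^3 - 6*a^2 + 11*a - 6) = a*(a - 3)*(a^2 - 3*a + 2) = a*(a - 3)*(a - 1)*(a - 2)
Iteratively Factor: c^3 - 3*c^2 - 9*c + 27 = (c - 3)*(c^2 - 9) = (c - 3)^2*(c + 3)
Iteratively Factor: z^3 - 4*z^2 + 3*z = (z)*(z^2 - 4*z + 3) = z*(z - 3)*(z - 1)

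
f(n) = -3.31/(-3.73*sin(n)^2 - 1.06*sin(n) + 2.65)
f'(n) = -3.31*(7.46*sin(n)*cos(n) + 1.06*cos(n))/(-3.73*sin(n)^2 - 1.06*sin(n) + 2.65)^2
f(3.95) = -2.26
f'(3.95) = -4.61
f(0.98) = 4.12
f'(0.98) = -20.75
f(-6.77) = -1.42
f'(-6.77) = 1.31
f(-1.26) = -11.90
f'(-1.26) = 79.11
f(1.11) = 2.56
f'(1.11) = -6.83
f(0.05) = -1.28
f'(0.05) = -0.71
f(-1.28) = -13.67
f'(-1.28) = 98.54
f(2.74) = -1.99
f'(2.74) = 4.37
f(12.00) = -1.54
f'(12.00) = 1.79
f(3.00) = -1.36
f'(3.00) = 1.18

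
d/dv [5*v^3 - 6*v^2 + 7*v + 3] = 15*v^2 - 12*v + 7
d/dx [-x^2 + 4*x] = 4 - 2*x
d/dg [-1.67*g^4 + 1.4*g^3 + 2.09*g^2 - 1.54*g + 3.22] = -6.68*g^3 + 4.2*g^2 + 4.18*g - 1.54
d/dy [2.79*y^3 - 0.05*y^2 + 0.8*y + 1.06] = 8.37*y^2 - 0.1*y + 0.8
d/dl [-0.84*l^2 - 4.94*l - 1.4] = -1.68*l - 4.94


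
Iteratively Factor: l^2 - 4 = (l - 2)*(l + 2)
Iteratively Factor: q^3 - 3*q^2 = (q - 3)*(q^2) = q*(q - 3)*(q)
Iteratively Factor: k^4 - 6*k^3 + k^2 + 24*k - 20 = (k - 5)*(k^3 - k^2 - 4*k + 4) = (k - 5)*(k - 1)*(k^2 - 4) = (k - 5)*(k - 2)*(k - 1)*(k + 2)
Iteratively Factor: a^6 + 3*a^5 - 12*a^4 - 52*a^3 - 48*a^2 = (a - 4)*(a^5 + 7*a^4 + 16*a^3 + 12*a^2) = (a - 4)*(a + 3)*(a^4 + 4*a^3 + 4*a^2) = a*(a - 4)*(a + 3)*(a^3 + 4*a^2 + 4*a) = a*(a - 4)*(a + 2)*(a + 3)*(a^2 + 2*a) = a^2*(a - 4)*(a + 2)*(a + 3)*(a + 2)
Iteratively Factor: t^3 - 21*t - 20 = (t + 4)*(t^2 - 4*t - 5) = (t - 5)*(t + 4)*(t + 1)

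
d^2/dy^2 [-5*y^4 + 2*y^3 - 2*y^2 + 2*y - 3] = -60*y^2 + 12*y - 4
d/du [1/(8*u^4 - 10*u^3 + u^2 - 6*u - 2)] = 2*(-16*u^3 + 15*u^2 - u + 3)/(-8*u^4 + 10*u^3 - u^2 + 6*u + 2)^2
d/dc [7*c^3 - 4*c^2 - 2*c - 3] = 21*c^2 - 8*c - 2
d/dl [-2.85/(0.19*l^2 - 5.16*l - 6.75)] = (1.083*l - 14.706)/(-0.19*l^2 + 5.16*l + 6.75)^2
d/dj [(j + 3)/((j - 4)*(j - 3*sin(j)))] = ((j - 4)*(j + 3)*(3*cos(j) - 1) + (j - 4)*(j - 3*sin(j)) - (j + 3)*(j - 3*sin(j)))/((j - 4)^2*(j - 3*sin(j))^2)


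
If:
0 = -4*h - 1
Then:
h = -1/4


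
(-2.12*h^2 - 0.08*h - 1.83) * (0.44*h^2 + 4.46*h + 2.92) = -0.9328*h^4 - 9.4904*h^3 - 7.3524*h^2 - 8.3954*h - 5.3436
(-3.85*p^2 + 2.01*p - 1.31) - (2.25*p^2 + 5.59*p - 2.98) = -6.1*p^2 - 3.58*p + 1.67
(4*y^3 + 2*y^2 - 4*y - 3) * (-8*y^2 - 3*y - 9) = -32*y^5 - 28*y^4 - 10*y^3 + 18*y^2 + 45*y + 27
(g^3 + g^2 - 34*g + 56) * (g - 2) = g^4 - g^3 - 36*g^2 + 124*g - 112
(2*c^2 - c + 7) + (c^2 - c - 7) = 3*c^2 - 2*c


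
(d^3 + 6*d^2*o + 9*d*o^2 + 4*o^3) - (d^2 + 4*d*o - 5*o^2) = d^3 + 6*d^2*o - d^2 + 9*d*o^2 - 4*d*o + 4*o^3 + 5*o^2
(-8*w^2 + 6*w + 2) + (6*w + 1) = -8*w^2 + 12*w + 3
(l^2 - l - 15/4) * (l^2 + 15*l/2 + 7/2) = l^4 + 13*l^3/2 - 31*l^2/4 - 253*l/8 - 105/8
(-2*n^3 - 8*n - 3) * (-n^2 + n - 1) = 2*n^5 - 2*n^4 + 10*n^3 - 5*n^2 + 5*n + 3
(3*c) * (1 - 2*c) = -6*c^2 + 3*c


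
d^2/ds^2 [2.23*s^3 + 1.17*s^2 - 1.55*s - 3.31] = 13.38*s + 2.34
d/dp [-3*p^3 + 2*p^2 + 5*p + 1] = -9*p^2 + 4*p + 5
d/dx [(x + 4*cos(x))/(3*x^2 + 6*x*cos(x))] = -(2*x^2*sin(x) + x^2 + 8*x*cos(x) + 8*cos(x)^2)/(3*x^2*(x + 2*cos(x))^2)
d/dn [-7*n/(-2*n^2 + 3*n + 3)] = 7*(-2*n^2 - 3)/(4*n^4 - 12*n^3 - 3*n^2 + 18*n + 9)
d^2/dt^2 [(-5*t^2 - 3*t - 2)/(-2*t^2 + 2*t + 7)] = 2*(32*t^3 + 234*t^2 + 102*t + 239)/(8*t^6 - 24*t^5 - 60*t^4 + 160*t^3 + 210*t^2 - 294*t - 343)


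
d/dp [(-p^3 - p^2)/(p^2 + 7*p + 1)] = p*(-p^3 - 14*p^2 - 10*p - 2)/(p^4 + 14*p^3 + 51*p^2 + 14*p + 1)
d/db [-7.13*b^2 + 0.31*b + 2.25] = 0.31 - 14.26*b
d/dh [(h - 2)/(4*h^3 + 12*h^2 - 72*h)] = (h*(h^2 + 3*h - 18) - 3*(h - 2)*(h^2 + 2*h - 6))/(4*h^2*(h^2 + 3*h - 18)^2)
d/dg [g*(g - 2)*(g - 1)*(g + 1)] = 4*g^3 - 6*g^2 - 2*g + 2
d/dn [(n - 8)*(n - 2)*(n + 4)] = 3*n^2 - 12*n - 24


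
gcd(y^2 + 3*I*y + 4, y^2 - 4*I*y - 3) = y - I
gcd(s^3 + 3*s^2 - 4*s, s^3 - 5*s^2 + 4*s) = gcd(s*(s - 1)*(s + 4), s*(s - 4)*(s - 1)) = s^2 - s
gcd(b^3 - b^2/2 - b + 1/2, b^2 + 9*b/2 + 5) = 1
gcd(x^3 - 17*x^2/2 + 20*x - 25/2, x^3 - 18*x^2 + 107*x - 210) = x - 5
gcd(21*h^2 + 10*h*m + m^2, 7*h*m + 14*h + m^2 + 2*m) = 7*h + m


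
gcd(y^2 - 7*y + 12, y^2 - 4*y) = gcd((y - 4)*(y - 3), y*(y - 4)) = y - 4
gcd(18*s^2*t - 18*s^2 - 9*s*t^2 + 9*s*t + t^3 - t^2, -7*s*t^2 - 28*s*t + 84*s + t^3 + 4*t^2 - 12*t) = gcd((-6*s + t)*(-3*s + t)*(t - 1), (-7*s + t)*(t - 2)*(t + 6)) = 1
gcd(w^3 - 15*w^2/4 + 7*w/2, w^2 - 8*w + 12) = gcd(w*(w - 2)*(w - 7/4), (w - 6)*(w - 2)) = w - 2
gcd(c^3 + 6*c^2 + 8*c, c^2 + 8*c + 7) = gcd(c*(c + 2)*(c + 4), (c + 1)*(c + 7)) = 1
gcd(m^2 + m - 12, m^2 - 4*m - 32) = m + 4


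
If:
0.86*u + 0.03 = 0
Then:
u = -0.03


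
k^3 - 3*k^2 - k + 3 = (k - 3)*(k - 1)*(k + 1)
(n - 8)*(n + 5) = n^2 - 3*n - 40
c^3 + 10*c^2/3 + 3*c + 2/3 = (c + 1/3)*(c + 1)*(c + 2)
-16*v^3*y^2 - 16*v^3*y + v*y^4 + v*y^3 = y*(-4*v + y)*(4*v + y)*(v*y + v)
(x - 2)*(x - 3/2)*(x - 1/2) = x^3 - 4*x^2 + 19*x/4 - 3/2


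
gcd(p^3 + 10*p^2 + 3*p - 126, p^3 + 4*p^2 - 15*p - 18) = p^2 + 3*p - 18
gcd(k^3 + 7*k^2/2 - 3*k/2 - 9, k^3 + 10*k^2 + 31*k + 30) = k^2 + 5*k + 6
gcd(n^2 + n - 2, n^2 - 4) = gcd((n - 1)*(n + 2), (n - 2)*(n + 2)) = n + 2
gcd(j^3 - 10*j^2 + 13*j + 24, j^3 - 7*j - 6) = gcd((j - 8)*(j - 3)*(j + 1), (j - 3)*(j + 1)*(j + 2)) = j^2 - 2*j - 3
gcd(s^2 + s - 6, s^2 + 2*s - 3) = s + 3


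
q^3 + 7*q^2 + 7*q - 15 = (q - 1)*(q + 3)*(q + 5)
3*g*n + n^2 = n*(3*g + n)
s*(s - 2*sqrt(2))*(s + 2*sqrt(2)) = s^3 - 8*s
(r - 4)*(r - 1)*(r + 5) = r^3 - 21*r + 20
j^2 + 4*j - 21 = (j - 3)*(j + 7)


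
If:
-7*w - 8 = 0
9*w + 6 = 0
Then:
No Solution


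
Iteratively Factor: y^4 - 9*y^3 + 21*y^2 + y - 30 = (y + 1)*(y^3 - 10*y^2 + 31*y - 30) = (y - 5)*(y + 1)*(y^2 - 5*y + 6) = (y - 5)*(y - 3)*(y + 1)*(y - 2)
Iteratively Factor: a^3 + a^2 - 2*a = (a + 2)*(a^2 - a) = a*(a + 2)*(a - 1)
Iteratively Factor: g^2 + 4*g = (g + 4)*(g)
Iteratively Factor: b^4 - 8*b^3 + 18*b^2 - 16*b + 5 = (b - 1)*(b^3 - 7*b^2 + 11*b - 5) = (b - 1)^2*(b^2 - 6*b + 5) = (b - 5)*(b - 1)^2*(b - 1)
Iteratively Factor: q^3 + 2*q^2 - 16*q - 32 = (q + 2)*(q^2 - 16) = (q + 2)*(q + 4)*(q - 4)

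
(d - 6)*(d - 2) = d^2 - 8*d + 12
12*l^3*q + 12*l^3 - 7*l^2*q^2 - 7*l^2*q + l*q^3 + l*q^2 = (-4*l + q)*(-3*l + q)*(l*q + l)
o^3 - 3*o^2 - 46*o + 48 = (o - 8)*(o - 1)*(o + 6)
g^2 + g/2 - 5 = (g - 2)*(g + 5/2)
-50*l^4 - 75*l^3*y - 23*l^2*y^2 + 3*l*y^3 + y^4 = (-5*l + y)*(l + y)*(2*l + y)*(5*l + y)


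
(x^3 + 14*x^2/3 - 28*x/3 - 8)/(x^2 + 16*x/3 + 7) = (3*x^3 + 14*x^2 - 28*x - 24)/(3*x^2 + 16*x + 21)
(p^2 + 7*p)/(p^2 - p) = (p + 7)/(p - 1)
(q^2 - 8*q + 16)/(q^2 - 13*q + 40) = (q^2 - 8*q + 16)/(q^2 - 13*q + 40)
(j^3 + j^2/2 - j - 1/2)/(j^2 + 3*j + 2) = (2*j^2 - j - 1)/(2*(j + 2))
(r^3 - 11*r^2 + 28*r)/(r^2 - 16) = r*(r - 7)/(r + 4)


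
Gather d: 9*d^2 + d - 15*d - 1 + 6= 9*d^2 - 14*d + 5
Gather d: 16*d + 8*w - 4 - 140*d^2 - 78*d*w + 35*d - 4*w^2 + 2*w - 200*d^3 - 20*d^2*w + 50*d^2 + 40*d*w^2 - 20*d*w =-200*d^3 + d^2*(-20*w - 90) + d*(40*w^2 - 98*w + 51) - 4*w^2 + 10*w - 4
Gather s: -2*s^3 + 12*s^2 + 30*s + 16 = -2*s^3 + 12*s^2 + 30*s + 16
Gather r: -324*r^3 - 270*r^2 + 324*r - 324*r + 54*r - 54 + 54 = -324*r^3 - 270*r^2 + 54*r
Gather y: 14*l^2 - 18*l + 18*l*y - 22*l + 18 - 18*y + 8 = 14*l^2 - 40*l + y*(18*l - 18) + 26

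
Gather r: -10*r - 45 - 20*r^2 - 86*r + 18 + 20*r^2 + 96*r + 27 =0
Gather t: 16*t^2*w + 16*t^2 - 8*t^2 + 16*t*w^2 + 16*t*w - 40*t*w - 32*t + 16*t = t^2*(16*w + 8) + t*(16*w^2 - 24*w - 16)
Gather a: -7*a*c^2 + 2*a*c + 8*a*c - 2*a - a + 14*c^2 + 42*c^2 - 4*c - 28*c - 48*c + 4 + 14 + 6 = a*(-7*c^2 + 10*c - 3) + 56*c^2 - 80*c + 24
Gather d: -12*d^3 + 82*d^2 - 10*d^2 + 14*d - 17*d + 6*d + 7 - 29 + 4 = -12*d^3 + 72*d^2 + 3*d - 18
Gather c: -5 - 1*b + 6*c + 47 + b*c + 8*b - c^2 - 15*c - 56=7*b - c^2 + c*(b - 9) - 14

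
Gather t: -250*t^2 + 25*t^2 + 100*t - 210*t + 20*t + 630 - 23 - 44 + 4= -225*t^2 - 90*t + 567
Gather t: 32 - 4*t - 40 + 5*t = t - 8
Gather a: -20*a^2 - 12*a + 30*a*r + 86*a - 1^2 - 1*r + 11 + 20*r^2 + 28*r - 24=-20*a^2 + a*(30*r + 74) + 20*r^2 + 27*r - 14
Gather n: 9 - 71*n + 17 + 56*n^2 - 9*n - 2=56*n^2 - 80*n + 24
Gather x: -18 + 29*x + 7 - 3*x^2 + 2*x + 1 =-3*x^2 + 31*x - 10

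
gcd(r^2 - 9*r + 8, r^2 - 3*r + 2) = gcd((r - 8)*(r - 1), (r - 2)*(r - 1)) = r - 1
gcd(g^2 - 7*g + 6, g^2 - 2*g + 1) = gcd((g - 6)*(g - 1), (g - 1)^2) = g - 1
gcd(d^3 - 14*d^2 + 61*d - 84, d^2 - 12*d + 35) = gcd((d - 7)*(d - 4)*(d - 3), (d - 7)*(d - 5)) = d - 7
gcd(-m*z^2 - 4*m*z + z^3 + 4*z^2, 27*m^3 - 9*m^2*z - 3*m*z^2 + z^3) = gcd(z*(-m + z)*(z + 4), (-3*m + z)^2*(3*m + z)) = 1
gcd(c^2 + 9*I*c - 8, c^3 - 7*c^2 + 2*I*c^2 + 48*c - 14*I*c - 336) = c + 8*I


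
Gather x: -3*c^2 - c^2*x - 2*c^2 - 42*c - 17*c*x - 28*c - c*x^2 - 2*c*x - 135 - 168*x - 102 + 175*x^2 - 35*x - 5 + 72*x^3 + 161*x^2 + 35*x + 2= -5*c^2 - 70*c + 72*x^3 + x^2*(336 - c) + x*(-c^2 - 19*c - 168) - 240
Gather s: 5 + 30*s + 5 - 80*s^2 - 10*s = -80*s^2 + 20*s + 10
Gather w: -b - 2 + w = -b + w - 2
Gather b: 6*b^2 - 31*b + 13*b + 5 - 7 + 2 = 6*b^2 - 18*b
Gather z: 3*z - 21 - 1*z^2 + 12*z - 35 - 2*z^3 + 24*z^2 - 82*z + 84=-2*z^3 + 23*z^2 - 67*z + 28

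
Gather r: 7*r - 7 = 7*r - 7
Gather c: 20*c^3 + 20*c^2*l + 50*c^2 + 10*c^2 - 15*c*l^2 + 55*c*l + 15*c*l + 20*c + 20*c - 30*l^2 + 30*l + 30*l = 20*c^3 + c^2*(20*l + 60) + c*(-15*l^2 + 70*l + 40) - 30*l^2 + 60*l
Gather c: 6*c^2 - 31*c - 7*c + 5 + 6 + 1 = 6*c^2 - 38*c + 12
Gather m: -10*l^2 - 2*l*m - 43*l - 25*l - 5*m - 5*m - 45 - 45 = -10*l^2 - 68*l + m*(-2*l - 10) - 90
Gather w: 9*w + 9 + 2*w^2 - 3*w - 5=2*w^2 + 6*w + 4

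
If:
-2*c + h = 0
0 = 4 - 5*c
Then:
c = 4/5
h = 8/5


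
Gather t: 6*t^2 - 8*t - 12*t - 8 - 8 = 6*t^2 - 20*t - 16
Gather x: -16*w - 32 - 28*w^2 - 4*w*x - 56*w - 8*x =-28*w^2 - 72*w + x*(-4*w - 8) - 32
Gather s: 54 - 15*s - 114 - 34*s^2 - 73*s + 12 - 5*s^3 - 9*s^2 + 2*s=-5*s^3 - 43*s^2 - 86*s - 48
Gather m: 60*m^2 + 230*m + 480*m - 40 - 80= 60*m^2 + 710*m - 120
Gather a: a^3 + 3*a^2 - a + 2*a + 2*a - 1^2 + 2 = a^3 + 3*a^2 + 3*a + 1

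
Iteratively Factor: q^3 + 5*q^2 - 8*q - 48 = (q - 3)*(q^2 + 8*q + 16) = (q - 3)*(q + 4)*(q + 4)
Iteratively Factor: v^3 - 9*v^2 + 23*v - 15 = (v - 1)*(v^2 - 8*v + 15) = (v - 3)*(v - 1)*(v - 5)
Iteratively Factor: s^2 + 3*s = (s)*(s + 3)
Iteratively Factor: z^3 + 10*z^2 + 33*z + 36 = (z + 4)*(z^2 + 6*z + 9) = (z + 3)*(z + 4)*(z + 3)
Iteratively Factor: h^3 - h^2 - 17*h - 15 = (h - 5)*(h^2 + 4*h + 3) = (h - 5)*(h + 3)*(h + 1)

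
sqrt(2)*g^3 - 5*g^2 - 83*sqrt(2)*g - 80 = (g - 8*sqrt(2))*(g + 5*sqrt(2))*(sqrt(2)*g + 1)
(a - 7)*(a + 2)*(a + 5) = a^3 - 39*a - 70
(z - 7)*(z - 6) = z^2 - 13*z + 42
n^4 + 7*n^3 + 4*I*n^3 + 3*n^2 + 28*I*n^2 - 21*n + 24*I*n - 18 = (n + 1)*(n + 6)*(n + I)*(n + 3*I)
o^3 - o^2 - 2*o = o*(o - 2)*(o + 1)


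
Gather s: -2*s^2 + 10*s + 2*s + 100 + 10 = -2*s^2 + 12*s + 110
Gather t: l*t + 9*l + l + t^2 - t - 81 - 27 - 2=10*l + t^2 + t*(l - 1) - 110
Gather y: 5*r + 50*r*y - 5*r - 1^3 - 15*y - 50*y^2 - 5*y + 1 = -50*y^2 + y*(50*r - 20)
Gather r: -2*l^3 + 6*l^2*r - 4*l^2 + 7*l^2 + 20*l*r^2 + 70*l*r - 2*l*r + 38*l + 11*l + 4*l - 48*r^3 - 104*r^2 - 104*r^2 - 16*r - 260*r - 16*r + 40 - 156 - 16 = -2*l^3 + 3*l^2 + 53*l - 48*r^3 + r^2*(20*l - 208) + r*(6*l^2 + 68*l - 292) - 132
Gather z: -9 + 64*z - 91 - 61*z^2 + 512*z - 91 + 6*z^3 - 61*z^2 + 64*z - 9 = 6*z^3 - 122*z^2 + 640*z - 200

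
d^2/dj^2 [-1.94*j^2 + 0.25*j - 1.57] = -3.88000000000000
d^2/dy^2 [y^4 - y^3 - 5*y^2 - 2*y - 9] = 12*y^2 - 6*y - 10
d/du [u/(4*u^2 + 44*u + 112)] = (28 - u^2)/(4*(u^4 + 22*u^3 + 177*u^2 + 616*u + 784))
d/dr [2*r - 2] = 2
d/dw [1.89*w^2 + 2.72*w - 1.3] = 3.78*w + 2.72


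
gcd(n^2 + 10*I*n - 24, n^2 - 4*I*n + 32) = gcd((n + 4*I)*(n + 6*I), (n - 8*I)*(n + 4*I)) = n + 4*I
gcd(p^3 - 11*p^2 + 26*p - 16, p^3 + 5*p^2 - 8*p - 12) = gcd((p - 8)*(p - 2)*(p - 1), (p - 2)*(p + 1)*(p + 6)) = p - 2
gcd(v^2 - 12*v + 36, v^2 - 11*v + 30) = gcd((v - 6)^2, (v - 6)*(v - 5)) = v - 6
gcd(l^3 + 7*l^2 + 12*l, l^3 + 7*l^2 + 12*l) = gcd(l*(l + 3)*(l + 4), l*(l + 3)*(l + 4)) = l^3 + 7*l^2 + 12*l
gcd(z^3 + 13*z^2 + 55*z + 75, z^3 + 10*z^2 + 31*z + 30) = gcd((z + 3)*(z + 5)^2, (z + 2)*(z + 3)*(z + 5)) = z^2 + 8*z + 15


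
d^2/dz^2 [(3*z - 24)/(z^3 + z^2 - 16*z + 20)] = 6*(3*z^3 - 33*z^2 - 191*z - 392)/(z^7 + 7*z^6 - 21*z^5 - 147*z^4 + 336*z^3 + 840*z^2 - 2800*z + 2000)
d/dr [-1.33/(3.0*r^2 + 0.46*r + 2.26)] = (7.98*r + 0.6118)/(3.0*r^2 + 0.46*r + 2.26)^2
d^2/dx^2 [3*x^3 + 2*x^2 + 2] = 18*x + 4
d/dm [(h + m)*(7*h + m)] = 8*h + 2*m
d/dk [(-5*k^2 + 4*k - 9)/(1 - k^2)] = 4*(k^2 - 7*k + 1)/(k^4 - 2*k^2 + 1)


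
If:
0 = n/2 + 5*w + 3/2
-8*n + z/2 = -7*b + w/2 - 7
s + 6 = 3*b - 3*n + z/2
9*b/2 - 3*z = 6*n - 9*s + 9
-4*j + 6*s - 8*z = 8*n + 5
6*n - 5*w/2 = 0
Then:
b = 6946/875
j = 649013/3500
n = -3/25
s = -7962/175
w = -36/125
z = -15918/125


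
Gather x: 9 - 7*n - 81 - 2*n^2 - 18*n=-2*n^2 - 25*n - 72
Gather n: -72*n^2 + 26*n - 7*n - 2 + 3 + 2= -72*n^2 + 19*n + 3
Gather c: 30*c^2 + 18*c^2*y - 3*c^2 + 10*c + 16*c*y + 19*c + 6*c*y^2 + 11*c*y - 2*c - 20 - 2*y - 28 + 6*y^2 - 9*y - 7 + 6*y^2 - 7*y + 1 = c^2*(18*y + 27) + c*(6*y^2 + 27*y + 27) + 12*y^2 - 18*y - 54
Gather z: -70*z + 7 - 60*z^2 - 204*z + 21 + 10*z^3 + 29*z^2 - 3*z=10*z^3 - 31*z^2 - 277*z + 28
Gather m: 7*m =7*m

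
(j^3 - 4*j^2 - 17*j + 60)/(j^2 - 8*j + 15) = j + 4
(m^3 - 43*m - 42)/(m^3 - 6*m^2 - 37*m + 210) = (m + 1)/(m - 5)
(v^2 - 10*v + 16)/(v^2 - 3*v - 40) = (v - 2)/(v + 5)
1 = 1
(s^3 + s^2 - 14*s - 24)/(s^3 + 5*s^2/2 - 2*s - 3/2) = 2*(s^2 - 2*s - 8)/(2*s^2 - s - 1)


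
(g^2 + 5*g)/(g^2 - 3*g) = (g + 5)/(g - 3)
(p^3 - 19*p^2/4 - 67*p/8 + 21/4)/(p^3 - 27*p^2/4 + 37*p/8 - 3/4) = (4*p + 7)/(4*p - 1)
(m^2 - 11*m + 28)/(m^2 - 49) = (m - 4)/(m + 7)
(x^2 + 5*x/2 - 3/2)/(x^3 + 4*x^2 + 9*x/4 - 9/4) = 2/(2*x + 3)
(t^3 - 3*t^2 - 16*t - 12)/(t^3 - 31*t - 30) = (t + 2)/(t + 5)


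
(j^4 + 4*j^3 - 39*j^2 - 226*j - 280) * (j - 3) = j^5 + j^4 - 51*j^3 - 109*j^2 + 398*j + 840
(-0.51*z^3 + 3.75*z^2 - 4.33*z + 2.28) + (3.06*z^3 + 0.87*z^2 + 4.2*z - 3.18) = 2.55*z^3 + 4.62*z^2 - 0.13*z - 0.9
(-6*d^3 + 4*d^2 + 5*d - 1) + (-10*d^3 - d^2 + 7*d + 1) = -16*d^3 + 3*d^2 + 12*d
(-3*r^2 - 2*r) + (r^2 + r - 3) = -2*r^2 - r - 3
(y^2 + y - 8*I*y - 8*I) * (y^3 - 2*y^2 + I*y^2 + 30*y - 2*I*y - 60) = y^5 - y^4 - 7*I*y^4 + 36*y^3 + 7*I*y^3 - 38*y^2 - 226*I*y^2 - 76*y + 240*I*y + 480*I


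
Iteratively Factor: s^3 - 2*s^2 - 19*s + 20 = (s - 1)*(s^2 - s - 20) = (s - 1)*(s + 4)*(s - 5)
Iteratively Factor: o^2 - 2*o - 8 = (o - 4)*(o + 2)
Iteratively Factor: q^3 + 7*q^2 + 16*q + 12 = (q + 2)*(q^2 + 5*q + 6) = (q + 2)*(q + 3)*(q + 2)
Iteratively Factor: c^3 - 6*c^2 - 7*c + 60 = (c + 3)*(c^2 - 9*c + 20) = (c - 5)*(c + 3)*(c - 4)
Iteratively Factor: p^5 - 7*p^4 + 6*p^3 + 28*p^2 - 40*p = (p - 2)*(p^4 - 5*p^3 - 4*p^2 + 20*p) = (p - 5)*(p - 2)*(p^3 - 4*p) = (p - 5)*(p - 2)^2*(p^2 + 2*p) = p*(p - 5)*(p - 2)^2*(p + 2)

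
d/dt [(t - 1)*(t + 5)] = 2*t + 4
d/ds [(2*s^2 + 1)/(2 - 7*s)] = (-14*s^2 + 8*s + 7)/(49*s^2 - 28*s + 4)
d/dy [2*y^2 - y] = 4*y - 1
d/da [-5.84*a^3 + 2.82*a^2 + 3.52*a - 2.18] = -17.52*a^2 + 5.64*a + 3.52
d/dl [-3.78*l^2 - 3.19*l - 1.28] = -7.56*l - 3.19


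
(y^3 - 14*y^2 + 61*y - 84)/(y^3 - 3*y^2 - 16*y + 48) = (y - 7)/(y + 4)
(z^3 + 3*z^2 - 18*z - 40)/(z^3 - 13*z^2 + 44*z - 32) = (z^2 + 7*z + 10)/(z^2 - 9*z + 8)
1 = 1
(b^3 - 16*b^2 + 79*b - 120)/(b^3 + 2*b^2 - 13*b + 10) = (b^3 - 16*b^2 + 79*b - 120)/(b^3 + 2*b^2 - 13*b + 10)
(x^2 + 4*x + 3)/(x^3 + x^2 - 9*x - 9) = 1/(x - 3)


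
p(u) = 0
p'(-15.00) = 0.00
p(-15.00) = 0.00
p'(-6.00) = 0.00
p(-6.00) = 0.00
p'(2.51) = 0.00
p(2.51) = 0.00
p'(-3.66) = 0.00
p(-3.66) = 0.00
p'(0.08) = 0.00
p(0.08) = 0.00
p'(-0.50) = 0.00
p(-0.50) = 0.00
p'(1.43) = 0.00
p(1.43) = 0.00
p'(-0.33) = 0.00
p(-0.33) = 0.00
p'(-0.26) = 0.00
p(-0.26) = 0.00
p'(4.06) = 0.00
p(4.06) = 0.00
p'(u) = 0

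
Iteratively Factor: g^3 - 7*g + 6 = (g - 1)*(g^2 + g - 6) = (g - 1)*(g + 3)*(g - 2)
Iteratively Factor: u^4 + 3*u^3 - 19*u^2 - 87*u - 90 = (u + 3)*(u^3 - 19*u - 30) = (u + 2)*(u + 3)*(u^2 - 2*u - 15) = (u - 5)*(u + 2)*(u + 3)*(u + 3)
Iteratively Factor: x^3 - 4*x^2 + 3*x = (x)*(x^2 - 4*x + 3) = x*(x - 3)*(x - 1)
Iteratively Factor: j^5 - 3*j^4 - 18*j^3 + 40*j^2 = (j - 2)*(j^4 - j^3 - 20*j^2) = (j - 2)*(j + 4)*(j^3 - 5*j^2) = j*(j - 2)*(j + 4)*(j^2 - 5*j) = j^2*(j - 2)*(j + 4)*(j - 5)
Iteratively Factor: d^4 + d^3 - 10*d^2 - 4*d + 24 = (d - 2)*(d^3 + 3*d^2 - 4*d - 12) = (d - 2)*(d + 3)*(d^2 - 4) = (d - 2)*(d + 2)*(d + 3)*(d - 2)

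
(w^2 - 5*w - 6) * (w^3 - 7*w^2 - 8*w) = w^5 - 12*w^4 + 21*w^3 + 82*w^2 + 48*w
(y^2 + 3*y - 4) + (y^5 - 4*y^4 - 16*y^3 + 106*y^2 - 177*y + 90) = y^5 - 4*y^4 - 16*y^3 + 107*y^2 - 174*y + 86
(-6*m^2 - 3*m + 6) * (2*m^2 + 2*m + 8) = -12*m^4 - 18*m^3 - 42*m^2 - 12*m + 48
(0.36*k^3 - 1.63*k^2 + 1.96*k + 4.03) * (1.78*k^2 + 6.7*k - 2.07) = 0.6408*k^5 - 0.4894*k^4 - 8.1774*k^3 + 23.6795*k^2 + 22.9438*k - 8.3421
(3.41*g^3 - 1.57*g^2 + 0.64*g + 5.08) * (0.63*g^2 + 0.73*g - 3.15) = 2.1483*g^5 + 1.5002*g^4 - 11.4844*g^3 + 8.6131*g^2 + 1.6924*g - 16.002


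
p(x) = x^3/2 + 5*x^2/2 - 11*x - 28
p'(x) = 3*x^2/2 + 5*x - 11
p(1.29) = -36.96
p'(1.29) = -2.05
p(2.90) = -26.68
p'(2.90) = 16.12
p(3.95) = -1.63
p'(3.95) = 32.15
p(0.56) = -33.29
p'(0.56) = -7.73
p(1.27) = -36.91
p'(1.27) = -2.23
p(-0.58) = -20.88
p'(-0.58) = -13.40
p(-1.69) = -4.68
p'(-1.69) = -15.17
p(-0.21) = -25.58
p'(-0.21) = -11.98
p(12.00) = 1064.00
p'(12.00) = 265.00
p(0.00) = -28.00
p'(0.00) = -11.00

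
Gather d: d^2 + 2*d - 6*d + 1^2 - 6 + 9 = d^2 - 4*d + 4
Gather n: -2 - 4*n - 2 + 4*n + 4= 0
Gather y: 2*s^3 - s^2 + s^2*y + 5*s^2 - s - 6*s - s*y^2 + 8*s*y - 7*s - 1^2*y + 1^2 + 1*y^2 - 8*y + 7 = 2*s^3 + 4*s^2 - 14*s + y^2*(1 - s) + y*(s^2 + 8*s - 9) + 8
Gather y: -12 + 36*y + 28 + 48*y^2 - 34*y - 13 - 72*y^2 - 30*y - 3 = -24*y^2 - 28*y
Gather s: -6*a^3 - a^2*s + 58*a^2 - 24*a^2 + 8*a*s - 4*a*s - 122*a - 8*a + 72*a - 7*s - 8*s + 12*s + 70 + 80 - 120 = -6*a^3 + 34*a^2 - 58*a + s*(-a^2 + 4*a - 3) + 30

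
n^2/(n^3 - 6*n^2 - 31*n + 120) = n^2/(n^3 - 6*n^2 - 31*n + 120)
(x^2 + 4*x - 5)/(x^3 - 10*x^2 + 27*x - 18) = (x + 5)/(x^2 - 9*x + 18)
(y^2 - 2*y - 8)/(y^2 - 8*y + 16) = (y + 2)/(y - 4)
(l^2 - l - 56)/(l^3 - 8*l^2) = (l + 7)/l^2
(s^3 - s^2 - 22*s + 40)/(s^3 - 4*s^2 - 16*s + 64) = (s^2 + 3*s - 10)/(s^2 - 16)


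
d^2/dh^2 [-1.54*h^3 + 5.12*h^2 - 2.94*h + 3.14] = 10.24 - 9.24*h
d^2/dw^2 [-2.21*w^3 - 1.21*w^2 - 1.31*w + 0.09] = -13.26*w - 2.42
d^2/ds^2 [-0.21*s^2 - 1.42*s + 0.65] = -0.420000000000000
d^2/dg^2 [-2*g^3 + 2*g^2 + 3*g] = 4 - 12*g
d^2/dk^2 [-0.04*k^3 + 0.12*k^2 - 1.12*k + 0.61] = 0.24 - 0.24*k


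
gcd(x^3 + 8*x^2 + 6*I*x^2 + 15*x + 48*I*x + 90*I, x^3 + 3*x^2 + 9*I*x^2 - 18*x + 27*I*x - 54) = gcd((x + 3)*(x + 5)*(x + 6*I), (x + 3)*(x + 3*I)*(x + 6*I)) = x^2 + x*(3 + 6*I) + 18*I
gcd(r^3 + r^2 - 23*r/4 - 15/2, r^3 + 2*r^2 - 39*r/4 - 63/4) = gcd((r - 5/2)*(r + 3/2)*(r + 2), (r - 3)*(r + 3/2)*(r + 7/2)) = r + 3/2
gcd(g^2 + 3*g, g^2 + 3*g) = g^2 + 3*g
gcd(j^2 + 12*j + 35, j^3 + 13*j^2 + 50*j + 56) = j + 7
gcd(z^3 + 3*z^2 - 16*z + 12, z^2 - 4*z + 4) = z - 2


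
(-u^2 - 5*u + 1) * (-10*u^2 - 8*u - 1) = 10*u^4 + 58*u^3 + 31*u^2 - 3*u - 1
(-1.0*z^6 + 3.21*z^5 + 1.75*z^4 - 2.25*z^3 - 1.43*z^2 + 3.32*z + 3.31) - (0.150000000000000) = -1.0*z^6 + 3.21*z^5 + 1.75*z^4 - 2.25*z^3 - 1.43*z^2 + 3.32*z + 3.16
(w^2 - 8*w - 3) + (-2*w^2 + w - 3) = -w^2 - 7*w - 6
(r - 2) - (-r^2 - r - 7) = r^2 + 2*r + 5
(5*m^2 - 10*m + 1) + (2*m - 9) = 5*m^2 - 8*m - 8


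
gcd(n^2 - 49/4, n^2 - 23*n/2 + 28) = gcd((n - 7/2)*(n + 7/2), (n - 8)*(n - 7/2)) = n - 7/2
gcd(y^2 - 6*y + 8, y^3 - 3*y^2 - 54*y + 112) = y - 2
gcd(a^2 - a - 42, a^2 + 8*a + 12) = a + 6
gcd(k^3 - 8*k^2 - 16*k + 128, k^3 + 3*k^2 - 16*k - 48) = k^2 - 16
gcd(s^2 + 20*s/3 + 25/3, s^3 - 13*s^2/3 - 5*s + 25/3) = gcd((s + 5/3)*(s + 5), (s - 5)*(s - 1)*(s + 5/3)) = s + 5/3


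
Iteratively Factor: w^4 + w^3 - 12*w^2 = (w)*(w^3 + w^2 - 12*w) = w*(w - 3)*(w^2 + 4*w) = w^2*(w - 3)*(w + 4)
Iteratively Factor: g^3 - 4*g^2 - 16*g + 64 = (g - 4)*(g^2 - 16) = (g - 4)*(g + 4)*(g - 4)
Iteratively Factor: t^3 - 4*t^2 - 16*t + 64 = (t - 4)*(t^2 - 16) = (t - 4)*(t + 4)*(t - 4)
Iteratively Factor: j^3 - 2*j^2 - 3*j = (j + 1)*(j^2 - 3*j) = j*(j + 1)*(j - 3)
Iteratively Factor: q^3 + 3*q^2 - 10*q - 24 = (q - 3)*(q^2 + 6*q + 8) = (q - 3)*(q + 2)*(q + 4)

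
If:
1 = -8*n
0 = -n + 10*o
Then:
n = -1/8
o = -1/80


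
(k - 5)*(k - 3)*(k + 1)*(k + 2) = k^4 - 5*k^3 - 7*k^2 + 29*k + 30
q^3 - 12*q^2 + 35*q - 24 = (q - 8)*(q - 3)*(q - 1)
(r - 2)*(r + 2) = r^2 - 4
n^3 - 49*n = n*(n - 7)*(n + 7)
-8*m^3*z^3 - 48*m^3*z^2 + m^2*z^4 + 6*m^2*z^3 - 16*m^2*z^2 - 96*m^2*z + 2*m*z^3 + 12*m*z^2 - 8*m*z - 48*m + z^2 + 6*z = (-8*m + z)*(z + 6)*(m*z + 1)^2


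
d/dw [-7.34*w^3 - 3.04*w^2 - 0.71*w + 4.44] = -22.02*w^2 - 6.08*w - 0.71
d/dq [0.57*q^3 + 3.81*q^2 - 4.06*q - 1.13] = 1.71*q^2 + 7.62*q - 4.06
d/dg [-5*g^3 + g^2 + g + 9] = -15*g^2 + 2*g + 1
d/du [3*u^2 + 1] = 6*u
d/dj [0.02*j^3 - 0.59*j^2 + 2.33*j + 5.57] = 0.06*j^2 - 1.18*j + 2.33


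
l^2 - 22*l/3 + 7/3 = (l - 7)*(l - 1/3)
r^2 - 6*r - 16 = (r - 8)*(r + 2)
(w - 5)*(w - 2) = w^2 - 7*w + 10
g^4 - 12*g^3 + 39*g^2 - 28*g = g*(g - 7)*(g - 4)*(g - 1)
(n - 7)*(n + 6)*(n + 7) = n^3 + 6*n^2 - 49*n - 294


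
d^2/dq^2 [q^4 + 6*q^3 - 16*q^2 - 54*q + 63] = 12*q^2 + 36*q - 32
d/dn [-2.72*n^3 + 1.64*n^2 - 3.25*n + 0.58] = -8.16*n^2 + 3.28*n - 3.25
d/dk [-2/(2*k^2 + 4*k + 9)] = 8*(k + 1)/(2*k^2 + 4*k + 9)^2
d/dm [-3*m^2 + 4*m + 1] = 4 - 6*m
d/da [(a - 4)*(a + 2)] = 2*a - 2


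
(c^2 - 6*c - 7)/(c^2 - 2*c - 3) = (c - 7)/(c - 3)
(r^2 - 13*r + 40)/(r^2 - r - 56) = (r - 5)/(r + 7)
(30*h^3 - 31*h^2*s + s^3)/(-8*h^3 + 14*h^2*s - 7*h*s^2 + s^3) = (-30*h^2 + h*s + s^2)/(8*h^2 - 6*h*s + s^2)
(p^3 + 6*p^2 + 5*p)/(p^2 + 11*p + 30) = p*(p + 1)/(p + 6)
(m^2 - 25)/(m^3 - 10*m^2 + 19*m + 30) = (m + 5)/(m^2 - 5*m - 6)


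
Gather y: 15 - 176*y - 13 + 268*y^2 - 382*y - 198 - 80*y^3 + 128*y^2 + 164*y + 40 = -80*y^3 + 396*y^2 - 394*y - 156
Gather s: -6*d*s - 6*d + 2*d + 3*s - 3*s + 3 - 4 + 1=-6*d*s - 4*d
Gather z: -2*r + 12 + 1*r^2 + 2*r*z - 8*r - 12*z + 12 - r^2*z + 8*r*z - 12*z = r^2 - 10*r + z*(-r^2 + 10*r - 24) + 24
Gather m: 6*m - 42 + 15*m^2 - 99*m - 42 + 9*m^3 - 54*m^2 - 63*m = 9*m^3 - 39*m^2 - 156*m - 84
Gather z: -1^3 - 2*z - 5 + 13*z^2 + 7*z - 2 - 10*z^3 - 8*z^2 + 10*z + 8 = -10*z^3 + 5*z^2 + 15*z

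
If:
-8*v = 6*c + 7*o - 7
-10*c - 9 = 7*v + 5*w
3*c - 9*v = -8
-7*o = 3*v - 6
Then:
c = -31/69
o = 87/161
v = 17/23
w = -668/345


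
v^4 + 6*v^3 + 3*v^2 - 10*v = v*(v - 1)*(v + 2)*(v + 5)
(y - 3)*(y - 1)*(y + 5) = y^3 + y^2 - 17*y + 15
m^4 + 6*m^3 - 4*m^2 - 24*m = m*(m - 2)*(m + 2)*(m + 6)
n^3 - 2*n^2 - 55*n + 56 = (n - 8)*(n - 1)*(n + 7)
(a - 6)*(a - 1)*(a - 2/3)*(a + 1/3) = a^4 - 22*a^3/3 + 73*a^2/9 - 4*a/9 - 4/3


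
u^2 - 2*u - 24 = (u - 6)*(u + 4)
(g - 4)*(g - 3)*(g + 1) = g^3 - 6*g^2 + 5*g + 12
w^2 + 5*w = w*(w + 5)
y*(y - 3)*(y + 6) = y^3 + 3*y^2 - 18*y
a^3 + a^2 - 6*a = a*(a - 2)*(a + 3)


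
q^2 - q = q*(q - 1)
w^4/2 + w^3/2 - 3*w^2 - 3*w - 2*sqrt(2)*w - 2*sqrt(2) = (w/2 + sqrt(2)/2)*(w + 1)*(w - 2*sqrt(2))*(w + sqrt(2))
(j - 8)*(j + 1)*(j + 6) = j^3 - j^2 - 50*j - 48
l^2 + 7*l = l*(l + 7)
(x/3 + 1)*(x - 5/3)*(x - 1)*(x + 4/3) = x^4/3 + 5*x^3/9 - 53*x^2/27 - 31*x/27 + 20/9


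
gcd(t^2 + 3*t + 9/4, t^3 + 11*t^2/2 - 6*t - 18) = t + 3/2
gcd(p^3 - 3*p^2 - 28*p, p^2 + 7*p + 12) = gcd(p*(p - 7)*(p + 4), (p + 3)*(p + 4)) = p + 4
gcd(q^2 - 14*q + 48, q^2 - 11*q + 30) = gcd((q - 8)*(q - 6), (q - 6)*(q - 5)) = q - 6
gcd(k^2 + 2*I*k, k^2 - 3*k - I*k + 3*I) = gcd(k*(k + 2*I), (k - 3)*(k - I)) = 1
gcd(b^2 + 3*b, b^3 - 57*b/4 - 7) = 1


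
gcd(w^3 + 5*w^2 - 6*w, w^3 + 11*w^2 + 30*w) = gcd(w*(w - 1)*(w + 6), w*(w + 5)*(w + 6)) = w^2 + 6*w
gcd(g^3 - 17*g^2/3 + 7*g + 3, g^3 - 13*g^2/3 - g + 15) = g^2 - 6*g + 9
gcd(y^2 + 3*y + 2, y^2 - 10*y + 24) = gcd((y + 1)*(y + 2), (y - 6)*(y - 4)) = 1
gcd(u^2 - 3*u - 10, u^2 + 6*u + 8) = u + 2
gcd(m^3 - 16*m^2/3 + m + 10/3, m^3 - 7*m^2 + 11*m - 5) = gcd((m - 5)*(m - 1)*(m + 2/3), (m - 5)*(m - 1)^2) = m^2 - 6*m + 5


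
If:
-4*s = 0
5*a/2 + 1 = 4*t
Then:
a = 8*t/5 - 2/5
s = 0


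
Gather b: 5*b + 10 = 5*b + 10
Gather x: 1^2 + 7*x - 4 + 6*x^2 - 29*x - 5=6*x^2 - 22*x - 8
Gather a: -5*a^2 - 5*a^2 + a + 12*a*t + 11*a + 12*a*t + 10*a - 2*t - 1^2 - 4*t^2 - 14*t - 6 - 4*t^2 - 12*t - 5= -10*a^2 + a*(24*t + 22) - 8*t^2 - 28*t - 12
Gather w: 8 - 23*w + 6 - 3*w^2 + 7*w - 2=-3*w^2 - 16*w + 12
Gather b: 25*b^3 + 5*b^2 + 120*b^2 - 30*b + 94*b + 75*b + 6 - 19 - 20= 25*b^3 + 125*b^2 + 139*b - 33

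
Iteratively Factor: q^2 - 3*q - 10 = (q - 5)*(q + 2)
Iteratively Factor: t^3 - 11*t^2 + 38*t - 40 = (t - 5)*(t^2 - 6*t + 8) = (t - 5)*(t - 2)*(t - 4)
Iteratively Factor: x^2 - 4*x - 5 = (x - 5)*(x + 1)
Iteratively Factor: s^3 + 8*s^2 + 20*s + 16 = (s + 4)*(s^2 + 4*s + 4) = (s + 2)*(s + 4)*(s + 2)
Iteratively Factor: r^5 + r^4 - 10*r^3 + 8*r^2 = (r)*(r^4 + r^3 - 10*r^2 + 8*r) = r*(r + 4)*(r^3 - 3*r^2 + 2*r) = r^2*(r + 4)*(r^2 - 3*r + 2) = r^2*(r - 2)*(r + 4)*(r - 1)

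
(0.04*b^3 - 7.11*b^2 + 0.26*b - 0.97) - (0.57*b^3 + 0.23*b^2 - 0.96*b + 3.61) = -0.53*b^3 - 7.34*b^2 + 1.22*b - 4.58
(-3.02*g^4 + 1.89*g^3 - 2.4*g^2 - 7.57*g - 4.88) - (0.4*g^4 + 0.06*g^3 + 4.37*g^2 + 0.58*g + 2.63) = -3.42*g^4 + 1.83*g^3 - 6.77*g^2 - 8.15*g - 7.51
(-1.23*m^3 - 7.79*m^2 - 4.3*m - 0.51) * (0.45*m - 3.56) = -0.5535*m^4 + 0.8733*m^3 + 25.7974*m^2 + 15.0785*m + 1.8156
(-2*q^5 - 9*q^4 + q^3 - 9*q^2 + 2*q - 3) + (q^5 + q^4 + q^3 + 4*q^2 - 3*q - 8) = -q^5 - 8*q^4 + 2*q^3 - 5*q^2 - q - 11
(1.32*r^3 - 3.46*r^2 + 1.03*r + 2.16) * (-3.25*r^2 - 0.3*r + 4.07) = -4.29*r^5 + 10.849*r^4 + 3.0629*r^3 - 21.4112*r^2 + 3.5441*r + 8.7912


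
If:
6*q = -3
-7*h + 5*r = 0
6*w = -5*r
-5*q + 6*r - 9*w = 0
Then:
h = -25/189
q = -1/2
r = -5/27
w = 25/162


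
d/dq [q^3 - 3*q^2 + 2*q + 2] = 3*q^2 - 6*q + 2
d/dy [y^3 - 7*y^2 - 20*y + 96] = 3*y^2 - 14*y - 20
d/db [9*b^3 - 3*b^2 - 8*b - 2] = 27*b^2 - 6*b - 8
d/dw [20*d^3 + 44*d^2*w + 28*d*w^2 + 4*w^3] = 44*d^2 + 56*d*w + 12*w^2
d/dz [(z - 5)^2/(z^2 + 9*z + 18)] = (19*z^2 - 14*z - 405)/(z^4 + 18*z^3 + 117*z^2 + 324*z + 324)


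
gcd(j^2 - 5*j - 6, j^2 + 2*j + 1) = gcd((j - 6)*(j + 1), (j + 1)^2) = j + 1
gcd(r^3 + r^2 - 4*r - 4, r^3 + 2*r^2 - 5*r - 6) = r^2 - r - 2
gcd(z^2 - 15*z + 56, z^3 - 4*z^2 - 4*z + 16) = 1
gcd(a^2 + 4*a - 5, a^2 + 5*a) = a + 5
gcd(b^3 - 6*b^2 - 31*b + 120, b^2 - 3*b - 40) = b^2 - 3*b - 40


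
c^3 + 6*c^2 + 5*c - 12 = (c - 1)*(c + 3)*(c + 4)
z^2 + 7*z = z*(z + 7)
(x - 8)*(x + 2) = x^2 - 6*x - 16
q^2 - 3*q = q*(q - 3)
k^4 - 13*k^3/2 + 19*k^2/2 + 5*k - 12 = (k - 4)*(k - 2)*(k - 3/2)*(k + 1)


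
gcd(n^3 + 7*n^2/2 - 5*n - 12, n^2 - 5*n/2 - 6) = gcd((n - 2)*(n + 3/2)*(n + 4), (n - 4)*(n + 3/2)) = n + 3/2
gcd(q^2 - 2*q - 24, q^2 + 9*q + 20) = q + 4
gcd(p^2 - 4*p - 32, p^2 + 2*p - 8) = p + 4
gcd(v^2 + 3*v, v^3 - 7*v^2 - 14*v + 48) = v + 3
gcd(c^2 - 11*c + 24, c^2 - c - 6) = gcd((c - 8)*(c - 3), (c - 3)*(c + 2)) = c - 3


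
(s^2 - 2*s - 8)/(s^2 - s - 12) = (s + 2)/(s + 3)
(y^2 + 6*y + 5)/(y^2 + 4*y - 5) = (y + 1)/(y - 1)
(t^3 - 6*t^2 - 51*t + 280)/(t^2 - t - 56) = t - 5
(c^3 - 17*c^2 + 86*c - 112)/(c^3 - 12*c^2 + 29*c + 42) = (c^2 - 10*c + 16)/(c^2 - 5*c - 6)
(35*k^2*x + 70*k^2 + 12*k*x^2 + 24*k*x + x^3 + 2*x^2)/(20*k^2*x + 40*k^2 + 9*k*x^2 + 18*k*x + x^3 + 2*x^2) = (7*k + x)/(4*k + x)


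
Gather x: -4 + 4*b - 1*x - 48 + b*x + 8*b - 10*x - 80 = 12*b + x*(b - 11) - 132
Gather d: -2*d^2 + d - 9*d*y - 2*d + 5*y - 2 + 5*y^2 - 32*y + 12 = -2*d^2 + d*(-9*y - 1) + 5*y^2 - 27*y + 10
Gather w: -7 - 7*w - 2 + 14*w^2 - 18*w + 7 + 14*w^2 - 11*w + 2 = 28*w^2 - 36*w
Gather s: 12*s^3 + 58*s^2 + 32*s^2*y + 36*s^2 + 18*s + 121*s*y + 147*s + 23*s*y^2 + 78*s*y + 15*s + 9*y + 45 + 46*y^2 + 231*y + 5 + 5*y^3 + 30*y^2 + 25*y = 12*s^3 + s^2*(32*y + 94) + s*(23*y^2 + 199*y + 180) + 5*y^3 + 76*y^2 + 265*y + 50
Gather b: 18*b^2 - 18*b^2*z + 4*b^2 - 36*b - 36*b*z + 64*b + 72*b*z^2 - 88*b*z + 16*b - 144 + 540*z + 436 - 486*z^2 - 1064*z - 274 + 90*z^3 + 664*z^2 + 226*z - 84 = b^2*(22 - 18*z) + b*(72*z^2 - 124*z + 44) + 90*z^3 + 178*z^2 - 298*z - 66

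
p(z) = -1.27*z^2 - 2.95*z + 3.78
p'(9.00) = -25.81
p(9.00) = -125.64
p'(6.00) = -18.19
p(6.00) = -59.64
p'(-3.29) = 5.41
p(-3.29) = -0.26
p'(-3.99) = 7.18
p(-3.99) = -4.67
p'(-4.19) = 7.69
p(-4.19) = -6.16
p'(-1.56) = 1.01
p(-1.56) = 5.29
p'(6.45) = -19.33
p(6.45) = -68.08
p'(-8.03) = 17.45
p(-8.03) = -54.42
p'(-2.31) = 2.92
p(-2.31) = 3.82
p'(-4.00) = 7.21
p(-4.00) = -4.74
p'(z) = -2.54*z - 2.95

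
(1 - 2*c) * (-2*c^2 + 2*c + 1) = 4*c^3 - 6*c^2 + 1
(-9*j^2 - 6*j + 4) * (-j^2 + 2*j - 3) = 9*j^4 - 12*j^3 + 11*j^2 + 26*j - 12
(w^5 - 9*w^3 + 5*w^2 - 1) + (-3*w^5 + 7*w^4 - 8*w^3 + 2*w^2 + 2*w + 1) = -2*w^5 + 7*w^4 - 17*w^3 + 7*w^2 + 2*w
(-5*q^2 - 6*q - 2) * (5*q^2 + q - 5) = -25*q^4 - 35*q^3 + 9*q^2 + 28*q + 10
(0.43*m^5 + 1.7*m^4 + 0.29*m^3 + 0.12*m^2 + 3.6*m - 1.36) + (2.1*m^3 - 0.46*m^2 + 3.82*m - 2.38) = 0.43*m^5 + 1.7*m^4 + 2.39*m^3 - 0.34*m^2 + 7.42*m - 3.74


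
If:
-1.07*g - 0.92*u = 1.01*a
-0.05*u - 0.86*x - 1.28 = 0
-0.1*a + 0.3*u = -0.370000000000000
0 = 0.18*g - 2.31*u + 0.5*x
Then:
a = 2.33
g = -1.81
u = -0.46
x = -1.46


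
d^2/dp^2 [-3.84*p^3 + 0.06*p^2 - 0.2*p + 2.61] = 0.12 - 23.04*p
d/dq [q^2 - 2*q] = 2*q - 2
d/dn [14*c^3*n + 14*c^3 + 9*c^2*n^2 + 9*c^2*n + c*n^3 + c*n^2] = c*(14*c^2 + 18*c*n + 9*c + 3*n^2 + 2*n)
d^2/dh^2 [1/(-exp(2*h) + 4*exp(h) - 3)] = 4*(-(1 - exp(h))*(exp(2*h) - 4*exp(h) + 3) - 2*(exp(h) - 2)^2*exp(h))*exp(h)/(exp(2*h) - 4*exp(h) + 3)^3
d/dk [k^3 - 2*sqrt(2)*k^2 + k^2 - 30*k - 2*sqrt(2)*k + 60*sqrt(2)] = 3*k^2 - 4*sqrt(2)*k + 2*k - 30 - 2*sqrt(2)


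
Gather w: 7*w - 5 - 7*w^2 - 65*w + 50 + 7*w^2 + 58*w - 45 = 0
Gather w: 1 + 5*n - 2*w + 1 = 5*n - 2*w + 2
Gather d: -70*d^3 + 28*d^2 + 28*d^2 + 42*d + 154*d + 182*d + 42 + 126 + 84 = -70*d^3 + 56*d^2 + 378*d + 252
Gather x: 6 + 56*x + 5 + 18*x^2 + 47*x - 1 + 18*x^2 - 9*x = 36*x^2 + 94*x + 10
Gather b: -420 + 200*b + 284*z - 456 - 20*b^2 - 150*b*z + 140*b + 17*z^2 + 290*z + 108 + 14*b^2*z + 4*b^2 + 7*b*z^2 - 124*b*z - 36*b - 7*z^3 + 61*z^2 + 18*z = b^2*(14*z - 16) + b*(7*z^2 - 274*z + 304) - 7*z^3 + 78*z^2 + 592*z - 768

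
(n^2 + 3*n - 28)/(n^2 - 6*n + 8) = (n + 7)/(n - 2)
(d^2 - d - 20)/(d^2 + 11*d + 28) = (d - 5)/(d + 7)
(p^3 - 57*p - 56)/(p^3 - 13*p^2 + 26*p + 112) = (p^2 + 8*p + 7)/(p^2 - 5*p - 14)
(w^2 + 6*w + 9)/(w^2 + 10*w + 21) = (w + 3)/(w + 7)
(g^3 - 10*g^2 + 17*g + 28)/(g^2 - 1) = (g^2 - 11*g + 28)/(g - 1)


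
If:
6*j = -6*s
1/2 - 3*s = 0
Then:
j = -1/6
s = 1/6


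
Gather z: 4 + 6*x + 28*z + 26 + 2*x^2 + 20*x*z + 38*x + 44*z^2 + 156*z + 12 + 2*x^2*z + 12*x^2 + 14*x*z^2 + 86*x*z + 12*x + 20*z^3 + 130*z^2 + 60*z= 14*x^2 + 56*x + 20*z^3 + z^2*(14*x + 174) + z*(2*x^2 + 106*x + 244) + 42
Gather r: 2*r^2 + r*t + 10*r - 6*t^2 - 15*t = 2*r^2 + r*(t + 10) - 6*t^2 - 15*t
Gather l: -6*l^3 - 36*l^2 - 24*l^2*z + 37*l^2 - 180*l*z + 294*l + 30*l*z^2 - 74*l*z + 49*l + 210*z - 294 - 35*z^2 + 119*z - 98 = -6*l^3 + l^2*(1 - 24*z) + l*(30*z^2 - 254*z + 343) - 35*z^2 + 329*z - 392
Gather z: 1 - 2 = -1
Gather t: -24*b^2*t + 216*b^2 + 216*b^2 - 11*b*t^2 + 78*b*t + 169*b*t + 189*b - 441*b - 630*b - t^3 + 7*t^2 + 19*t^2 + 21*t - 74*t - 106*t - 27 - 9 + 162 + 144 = 432*b^2 - 882*b - t^3 + t^2*(26 - 11*b) + t*(-24*b^2 + 247*b - 159) + 270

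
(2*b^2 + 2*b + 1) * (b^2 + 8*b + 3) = 2*b^4 + 18*b^3 + 23*b^2 + 14*b + 3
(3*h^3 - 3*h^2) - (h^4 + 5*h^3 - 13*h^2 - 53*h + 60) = -h^4 - 2*h^3 + 10*h^2 + 53*h - 60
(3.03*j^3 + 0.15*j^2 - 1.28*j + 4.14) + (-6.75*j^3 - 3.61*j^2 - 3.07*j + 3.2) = -3.72*j^3 - 3.46*j^2 - 4.35*j + 7.34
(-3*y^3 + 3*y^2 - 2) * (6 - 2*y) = 6*y^4 - 24*y^3 + 18*y^2 + 4*y - 12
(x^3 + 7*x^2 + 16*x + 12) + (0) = x^3 + 7*x^2 + 16*x + 12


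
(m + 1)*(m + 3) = m^2 + 4*m + 3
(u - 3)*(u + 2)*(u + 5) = u^3 + 4*u^2 - 11*u - 30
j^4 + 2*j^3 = j^3*(j + 2)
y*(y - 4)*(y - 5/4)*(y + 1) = y^4 - 17*y^3/4 - y^2/4 + 5*y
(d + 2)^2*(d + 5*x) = d^3 + 5*d^2*x + 4*d^2 + 20*d*x + 4*d + 20*x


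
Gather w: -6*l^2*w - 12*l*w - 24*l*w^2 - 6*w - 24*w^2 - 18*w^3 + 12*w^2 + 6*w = -18*w^3 + w^2*(-24*l - 12) + w*(-6*l^2 - 12*l)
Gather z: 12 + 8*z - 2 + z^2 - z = z^2 + 7*z + 10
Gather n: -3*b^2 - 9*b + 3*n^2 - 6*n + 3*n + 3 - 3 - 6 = -3*b^2 - 9*b + 3*n^2 - 3*n - 6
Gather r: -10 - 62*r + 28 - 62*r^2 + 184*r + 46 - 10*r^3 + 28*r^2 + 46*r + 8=-10*r^3 - 34*r^2 + 168*r + 72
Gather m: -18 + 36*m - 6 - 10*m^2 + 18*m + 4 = -10*m^2 + 54*m - 20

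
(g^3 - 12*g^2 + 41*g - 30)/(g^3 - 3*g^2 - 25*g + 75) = (g^2 - 7*g + 6)/(g^2 + 2*g - 15)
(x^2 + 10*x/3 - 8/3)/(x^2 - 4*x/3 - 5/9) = 3*(-3*x^2 - 10*x + 8)/(-9*x^2 + 12*x + 5)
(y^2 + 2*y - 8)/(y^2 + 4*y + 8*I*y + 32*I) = (y - 2)/(y + 8*I)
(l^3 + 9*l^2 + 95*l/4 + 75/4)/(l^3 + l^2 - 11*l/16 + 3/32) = 8*(2*l^2 + 15*l + 25)/(16*l^2 - 8*l + 1)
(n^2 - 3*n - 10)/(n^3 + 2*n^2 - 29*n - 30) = (n + 2)/(n^2 + 7*n + 6)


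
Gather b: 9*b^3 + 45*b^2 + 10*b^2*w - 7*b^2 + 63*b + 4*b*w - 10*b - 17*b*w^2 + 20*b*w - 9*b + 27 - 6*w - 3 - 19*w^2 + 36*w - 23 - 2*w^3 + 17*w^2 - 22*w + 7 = 9*b^3 + b^2*(10*w + 38) + b*(-17*w^2 + 24*w + 44) - 2*w^3 - 2*w^2 + 8*w + 8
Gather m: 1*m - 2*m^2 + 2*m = -2*m^2 + 3*m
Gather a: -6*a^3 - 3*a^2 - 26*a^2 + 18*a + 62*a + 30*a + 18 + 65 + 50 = -6*a^3 - 29*a^2 + 110*a + 133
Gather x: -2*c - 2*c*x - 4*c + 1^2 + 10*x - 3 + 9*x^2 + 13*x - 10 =-6*c + 9*x^2 + x*(23 - 2*c) - 12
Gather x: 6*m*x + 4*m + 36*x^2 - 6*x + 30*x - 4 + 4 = 4*m + 36*x^2 + x*(6*m + 24)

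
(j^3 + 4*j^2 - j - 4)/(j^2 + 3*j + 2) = (j^2 + 3*j - 4)/(j + 2)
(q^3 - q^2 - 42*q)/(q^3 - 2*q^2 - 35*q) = (q + 6)/(q + 5)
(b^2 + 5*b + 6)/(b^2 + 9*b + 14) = (b + 3)/(b + 7)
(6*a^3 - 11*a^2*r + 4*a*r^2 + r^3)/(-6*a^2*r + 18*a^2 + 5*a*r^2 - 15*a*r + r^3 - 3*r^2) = (-a + r)/(r - 3)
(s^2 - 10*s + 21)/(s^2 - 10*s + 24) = (s^2 - 10*s + 21)/(s^2 - 10*s + 24)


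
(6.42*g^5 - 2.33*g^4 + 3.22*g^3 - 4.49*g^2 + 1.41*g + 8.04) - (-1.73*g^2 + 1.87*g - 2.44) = 6.42*g^5 - 2.33*g^4 + 3.22*g^3 - 2.76*g^2 - 0.46*g + 10.48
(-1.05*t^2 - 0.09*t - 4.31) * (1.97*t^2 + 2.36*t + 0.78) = -2.0685*t^4 - 2.6553*t^3 - 9.5221*t^2 - 10.2418*t - 3.3618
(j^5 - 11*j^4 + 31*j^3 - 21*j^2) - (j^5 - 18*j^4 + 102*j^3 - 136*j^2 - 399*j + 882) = 7*j^4 - 71*j^3 + 115*j^2 + 399*j - 882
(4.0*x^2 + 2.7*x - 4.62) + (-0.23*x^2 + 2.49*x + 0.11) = 3.77*x^2 + 5.19*x - 4.51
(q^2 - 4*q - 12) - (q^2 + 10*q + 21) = -14*q - 33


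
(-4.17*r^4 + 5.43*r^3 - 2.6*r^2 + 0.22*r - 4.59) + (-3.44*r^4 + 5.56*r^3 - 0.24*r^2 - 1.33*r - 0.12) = -7.61*r^4 + 10.99*r^3 - 2.84*r^2 - 1.11*r - 4.71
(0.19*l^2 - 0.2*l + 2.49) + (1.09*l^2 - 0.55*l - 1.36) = 1.28*l^2 - 0.75*l + 1.13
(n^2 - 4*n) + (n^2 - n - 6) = 2*n^2 - 5*n - 6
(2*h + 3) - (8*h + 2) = 1 - 6*h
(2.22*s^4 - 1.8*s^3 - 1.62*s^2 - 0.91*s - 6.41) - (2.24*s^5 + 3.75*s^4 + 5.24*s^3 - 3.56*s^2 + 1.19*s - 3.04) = -2.24*s^5 - 1.53*s^4 - 7.04*s^3 + 1.94*s^2 - 2.1*s - 3.37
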